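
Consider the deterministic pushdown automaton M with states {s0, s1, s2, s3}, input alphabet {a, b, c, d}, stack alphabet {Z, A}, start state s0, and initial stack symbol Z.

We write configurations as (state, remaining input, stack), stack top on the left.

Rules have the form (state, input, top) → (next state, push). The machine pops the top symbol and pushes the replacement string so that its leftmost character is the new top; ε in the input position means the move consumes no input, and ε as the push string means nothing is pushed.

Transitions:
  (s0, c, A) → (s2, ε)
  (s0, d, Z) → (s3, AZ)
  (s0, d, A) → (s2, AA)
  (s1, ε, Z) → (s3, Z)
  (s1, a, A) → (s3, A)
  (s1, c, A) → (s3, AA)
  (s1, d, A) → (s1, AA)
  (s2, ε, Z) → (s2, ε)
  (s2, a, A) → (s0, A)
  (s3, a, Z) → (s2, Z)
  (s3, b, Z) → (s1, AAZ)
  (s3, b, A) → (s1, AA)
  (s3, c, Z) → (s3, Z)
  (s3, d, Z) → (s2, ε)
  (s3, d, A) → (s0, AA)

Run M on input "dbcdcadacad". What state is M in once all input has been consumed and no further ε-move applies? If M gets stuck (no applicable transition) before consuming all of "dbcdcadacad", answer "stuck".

(s0, dbcdcadacad, Z)
  read d, top Z: go to s3, push AZ → (s3, bcdcadacad, AZ)
  read b, top A: go to s1, push AA → (s1, cdcadacad, AAZ)
  read c, top A: go to s3, push AA → (s3, dcadacad, AAAZ)
  read d, top A: go to s0, push AA → (s0, cadacad, AAAAZ)
  read c, top A: go to s2, push ε → (s2, adacad, AAAZ)
  read a, top A: go to s0, push A → (s0, dacad, AAAZ)
  read d, top A: go to s2, push AA → (s2, acad, AAAAZ)
  read a, top A: go to s0, push A → (s0, cad, AAAAZ)
  read c, top A: go to s2, push ε → (s2, ad, AAAZ)
  read a, top A: go to s0, push A → (s0, d, AAAZ)
  read d, top A: go to s2, push AA → (s2, ε, AAAAZ)
All input consumed; M is in state s2.

s2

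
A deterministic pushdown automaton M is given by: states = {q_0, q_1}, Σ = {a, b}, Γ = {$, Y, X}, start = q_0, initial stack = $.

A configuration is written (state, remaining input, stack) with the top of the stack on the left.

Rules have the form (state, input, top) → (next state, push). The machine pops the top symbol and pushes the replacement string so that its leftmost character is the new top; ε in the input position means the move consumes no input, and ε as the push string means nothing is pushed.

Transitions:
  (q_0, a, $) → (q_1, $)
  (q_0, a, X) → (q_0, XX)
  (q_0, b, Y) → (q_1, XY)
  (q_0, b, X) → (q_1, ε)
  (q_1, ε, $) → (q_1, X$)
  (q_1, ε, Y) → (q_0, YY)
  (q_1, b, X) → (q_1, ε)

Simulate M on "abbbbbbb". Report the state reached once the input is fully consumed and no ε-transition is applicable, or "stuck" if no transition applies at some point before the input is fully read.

(q_0, abbbbbbb, $)
  read a, top $: go to q_1, push $ → (q_1, bbbbbbb, $)
  ε-move, top $: go to q_1, push X$ → (q_1, bbbbbbb, X$)
  read b, top X: go to q_1, push ε → (q_1, bbbbbb, $)
  ε-move, top $: go to q_1, push X$ → (q_1, bbbbbb, X$)
  read b, top X: go to q_1, push ε → (q_1, bbbbb, $)
  ε-move, top $: go to q_1, push X$ → (q_1, bbbbb, X$)
  read b, top X: go to q_1, push ε → (q_1, bbbb, $)
  ε-move, top $: go to q_1, push X$ → (q_1, bbbb, X$)
  read b, top X: go to q_1, push ε → (q_1, bbb, $)
  ε-move, top $: go to q_1, push X$ → (q_1, bbb, X$)
  read b, top X: go to q_1, push ε → (q_1, bb, $)
  ε-move, top $: go to q_1, push X$ → (q_1, bb, X$)
  read b, top X: go to q_1, push ε → (q_1, b, $)
  ε-move, top $: go to q_1, push X$ → (q_1, b, X$)
  read b, top X: go to q_1, push ε → (q_1, ε, $)
  ε-move, top $: go to q_1, push X$ → (q_1, ε, X$)
All input consumed; M is in state q_1.

q_1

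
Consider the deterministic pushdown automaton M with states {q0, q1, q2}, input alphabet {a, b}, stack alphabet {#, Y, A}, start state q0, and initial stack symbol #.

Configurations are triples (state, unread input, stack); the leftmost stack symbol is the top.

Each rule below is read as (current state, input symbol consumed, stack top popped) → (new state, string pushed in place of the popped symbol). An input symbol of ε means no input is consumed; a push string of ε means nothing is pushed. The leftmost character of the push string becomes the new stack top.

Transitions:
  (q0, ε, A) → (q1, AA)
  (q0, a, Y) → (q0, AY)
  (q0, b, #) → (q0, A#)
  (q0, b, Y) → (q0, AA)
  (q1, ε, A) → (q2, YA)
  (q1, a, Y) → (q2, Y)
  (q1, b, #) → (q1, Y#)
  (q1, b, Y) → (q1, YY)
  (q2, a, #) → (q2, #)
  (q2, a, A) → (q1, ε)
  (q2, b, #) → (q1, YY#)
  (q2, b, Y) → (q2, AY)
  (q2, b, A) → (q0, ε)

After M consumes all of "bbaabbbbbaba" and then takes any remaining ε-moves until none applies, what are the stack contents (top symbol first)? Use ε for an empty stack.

YAAYAAAAA#

(q0, bbaabbbbbaba, #) ⊢ (q0, baabbbbbaba, A#) ⊢ (q1, baabbbbbaba, AA#) ⊢ (q2, baabbbbbaba, YAA#) ⊢ (q2, aabbbbbaba, AYAA#) ⊢ (q1, abbbbbaba, YAA#) ⊢ (q2, bbbbbaba, YAA#) ⊢ (q2, bbbbaba, AYAA#) ⊢ (q0, bbbaba, YAA#) ⊢ (q0, bbaba, AAAA#) ⊢ (q1, bbaba, AAAAA#) ⊢ (q2, bbaba, YAAAAA#) ⊢ (q2, baba, AYAAAAA#) ⊢ (q0, aba, YAAAAA#) ⊢ (q0, ba, AYAAAAA#) ⊢ (q1, ba, AAYAAAAA#) ⊢ (q2, ba, YAAYAAAAA#) ⊢ (q2, a, AYAAYAAAAA#) ⊢ (q1, ε, YAAYAAAAA#)
All input consumed in state q1 with stack YAAYAAAAA#.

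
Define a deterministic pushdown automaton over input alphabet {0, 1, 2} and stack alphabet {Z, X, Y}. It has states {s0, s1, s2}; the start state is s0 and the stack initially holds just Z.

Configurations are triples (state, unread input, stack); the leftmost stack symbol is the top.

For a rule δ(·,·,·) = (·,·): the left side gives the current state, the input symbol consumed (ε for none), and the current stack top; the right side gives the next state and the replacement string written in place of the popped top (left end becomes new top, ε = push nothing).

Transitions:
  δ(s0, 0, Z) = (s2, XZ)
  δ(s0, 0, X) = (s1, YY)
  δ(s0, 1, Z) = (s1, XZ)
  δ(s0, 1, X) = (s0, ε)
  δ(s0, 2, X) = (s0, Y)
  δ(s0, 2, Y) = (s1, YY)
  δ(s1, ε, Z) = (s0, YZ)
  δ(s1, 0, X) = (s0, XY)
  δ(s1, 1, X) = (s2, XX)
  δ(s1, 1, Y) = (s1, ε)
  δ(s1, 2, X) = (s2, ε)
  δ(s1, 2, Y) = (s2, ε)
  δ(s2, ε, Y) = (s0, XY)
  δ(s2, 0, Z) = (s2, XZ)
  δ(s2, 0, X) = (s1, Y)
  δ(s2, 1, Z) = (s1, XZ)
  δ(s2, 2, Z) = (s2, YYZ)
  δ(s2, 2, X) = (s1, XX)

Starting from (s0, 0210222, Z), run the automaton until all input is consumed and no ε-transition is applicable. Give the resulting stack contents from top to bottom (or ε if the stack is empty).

XXZ

(s0, 0210222, Z)
  read 0, top Z: go to s2, push XZ → (s2, 210222, XZ)
  read 2, top X: go to s1, push XX → (s1, 10222, XXZ)
  read 1, top X: go to s2, push XX → (s2, 0222, XXXZ)
  read 0, top X: go to s1, push Y → (s1, 222, YXXZ)
  read 2, top Y: go to s2, push ε → (s2, 22, XXZ)
  read 2, top X: go to s1, push XX → (s1, 2, XXXZ)
  read 2, top X: go to s2, push ε → (s2, ε, XXZ)
All input consumed in state s2 with stack XXZ.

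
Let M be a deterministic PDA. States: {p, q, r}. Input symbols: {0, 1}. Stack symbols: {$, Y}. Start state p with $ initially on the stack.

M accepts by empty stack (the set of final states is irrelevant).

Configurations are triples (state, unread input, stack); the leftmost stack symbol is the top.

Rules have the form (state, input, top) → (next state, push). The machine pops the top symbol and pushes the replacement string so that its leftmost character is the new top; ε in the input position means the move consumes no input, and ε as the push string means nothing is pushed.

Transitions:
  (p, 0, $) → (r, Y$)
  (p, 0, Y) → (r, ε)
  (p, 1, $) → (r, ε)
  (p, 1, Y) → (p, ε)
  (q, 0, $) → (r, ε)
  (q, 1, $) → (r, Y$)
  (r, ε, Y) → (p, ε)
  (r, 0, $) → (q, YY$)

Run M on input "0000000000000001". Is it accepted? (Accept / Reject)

Accept

(p, 0000000000000001, $)
  read 0, top $: go to r, push Y$ → (r, 000000000000001, Y$)
  ε-move, top Y: go to p, push ε → (p, 000000000000001, $)
  read 0, top $: go to r, push Y$ → (r, 00000000000001, Y$)
  ε-move, top Y: go to p, push ε → (p, 00000000000001, $)
  read 0, top $: go to r, push Y$ → (r, 0000000000001, Y$)
  ε-move, top Y: go to p, push ε → (p, 0000000000001, $)
  read 0, top $: go to r, push Y$ → (r, 000000000001, Y$)
  ε-move, top Y: go to p, push ε → (p, 000000000001, $)
  read 0, top $: go to r, push Y$ → (r, 00000000001, Y$)
  ε-move, top Y: go to p, push ε → (p, 00000000001, $)
  read 0, top $: go to r, push Y$ → (r, 0000000001, Y$)
  ε-move, top Y: go to p, push ε → (p, 0000000001, $)
  read 0, top $: go to r, push Y$ → (r, 000000001, Y$)
  ε-move, top Y: go to p, push ε → (p, 000000001, $)
  read 0, top $: go to r, push Y$ → (r, 00000001, Y$)
  ε-move, top Y: go to p, push ε → (p, 00000001, $)
  read 0, top $: go to r, push Y$ → (r, 0000001, Y$)
  ε-move, top Y: go to p, push ε → (p, 0000001, $)
  read 0, top $: go to r, push Y$ → (r, 000001, Y$)
  ε-move, top Y: go to p, push ε → (p, 000001, $)
  read 0, top $: go to r, push Y$ → (r, 00001, Y$)
  ε-move, top Y: go to p, push ε → (p, 00001, $)
  read 0, top $: go to r, push Y$ → (r, 0001, Y$)
  ε-move, top Y: go to p, push ε → (p, 0001, $)
  read 0, top $: go to r, push Y$ → (r, 001, Y$)
  ε-move, top Y: go to p, push ε → (p, 001, $)
  read 0, top $: go to r, push Y$ → (r, 01, Y$)
  ε-move, top Y: go to p, push ε → (p, 01, $)
  read 0, top $: go to r, push Y$ → (r, 1, Y$)
  ε-move, top Y: go to p, push ε → (p, 1, $)
  read 1, top $: go to r, push ε → (r, ε, ε)
All input consumed and the stack is empty.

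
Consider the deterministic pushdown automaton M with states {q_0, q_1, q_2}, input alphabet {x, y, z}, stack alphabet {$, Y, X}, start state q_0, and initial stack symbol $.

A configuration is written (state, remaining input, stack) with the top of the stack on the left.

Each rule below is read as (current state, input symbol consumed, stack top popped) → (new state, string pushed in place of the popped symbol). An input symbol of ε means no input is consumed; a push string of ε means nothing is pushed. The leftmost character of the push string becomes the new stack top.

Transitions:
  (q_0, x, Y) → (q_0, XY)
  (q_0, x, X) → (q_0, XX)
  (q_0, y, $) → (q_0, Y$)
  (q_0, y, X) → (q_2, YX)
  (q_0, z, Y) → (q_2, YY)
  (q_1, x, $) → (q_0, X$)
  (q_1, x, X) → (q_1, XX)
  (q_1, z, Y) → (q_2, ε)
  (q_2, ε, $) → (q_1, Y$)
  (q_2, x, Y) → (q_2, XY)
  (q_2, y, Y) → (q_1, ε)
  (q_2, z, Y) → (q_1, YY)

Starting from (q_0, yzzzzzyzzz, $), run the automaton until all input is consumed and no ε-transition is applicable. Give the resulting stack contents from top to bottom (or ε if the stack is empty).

(q_0, yzzzzzyzzz, $)
  read y, top $: go to q_0, push Y$ → (q_0, zzzzzyzzz, Y$)
  read z, top Y: go to q_2, push YY → (q_2, zzzzyzzz, YY$)
  read z, top Y: go to q_1, push YY → (q_1, zzzyzzz, YYY$)
  read z, top Y: go to q_2, push ε → (q_2, zzyzzz, YY$)
  read z, top Y: go to q_1, push YY → (q_1, zyzzz, YYY$)
  read z, top Y: go to q_2, push ε → (q_2, yzzz, YY$)
  read y, top Y: go to q_1, push ε → (q_1, zzz, Y$)
  read z, top Y: go to q_2, push ε → (q_2, zz, $)
  ε-move, top $: go to q_1, push Y$ → (q_1, zz, Y$)
  read z, top Y: go to q_2, push ε → (q_2, z, $)
  ε-move, top $: go to q_1, push Y$ → (q_1, z, Y$)
  read z, top Y: go to q_2, push ε → (q_2, ε, $)
  ε-move, top $: go to q_1, push Y$ → (q_1, ε, Y$)
All input consumed in state q_1 with stack Y$.

Y$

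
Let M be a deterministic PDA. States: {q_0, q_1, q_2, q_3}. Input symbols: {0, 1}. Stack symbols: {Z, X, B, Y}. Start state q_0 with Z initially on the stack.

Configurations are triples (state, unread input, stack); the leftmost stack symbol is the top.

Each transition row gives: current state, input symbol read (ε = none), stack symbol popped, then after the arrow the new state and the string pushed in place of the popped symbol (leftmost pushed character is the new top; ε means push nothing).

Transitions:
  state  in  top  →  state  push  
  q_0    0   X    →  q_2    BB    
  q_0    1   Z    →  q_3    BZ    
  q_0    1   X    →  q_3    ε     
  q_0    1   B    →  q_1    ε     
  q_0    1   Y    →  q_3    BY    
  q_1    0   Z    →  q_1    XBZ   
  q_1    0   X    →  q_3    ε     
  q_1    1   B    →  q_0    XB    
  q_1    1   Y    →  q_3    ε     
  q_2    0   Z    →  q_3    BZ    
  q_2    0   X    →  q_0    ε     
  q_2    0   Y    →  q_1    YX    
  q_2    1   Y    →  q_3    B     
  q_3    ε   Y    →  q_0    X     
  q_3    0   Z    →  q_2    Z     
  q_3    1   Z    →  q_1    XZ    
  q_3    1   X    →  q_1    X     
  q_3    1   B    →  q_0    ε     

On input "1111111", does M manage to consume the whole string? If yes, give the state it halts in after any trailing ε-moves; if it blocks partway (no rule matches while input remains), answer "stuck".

q_3

(q_0, 1111111, Z) ⊢ (q_3, 111111, BZ) ⊢ (q_0, 11111, Z) ⊢ (q_3, 1111, BZ) ⊢ (q_0, 111, Z) ⊢ (q_3, 11, BZ) ⊢ (q_0, 1, Z) ⊢ (q_3, ε, BZ)
All input consumed; M is in state q_3.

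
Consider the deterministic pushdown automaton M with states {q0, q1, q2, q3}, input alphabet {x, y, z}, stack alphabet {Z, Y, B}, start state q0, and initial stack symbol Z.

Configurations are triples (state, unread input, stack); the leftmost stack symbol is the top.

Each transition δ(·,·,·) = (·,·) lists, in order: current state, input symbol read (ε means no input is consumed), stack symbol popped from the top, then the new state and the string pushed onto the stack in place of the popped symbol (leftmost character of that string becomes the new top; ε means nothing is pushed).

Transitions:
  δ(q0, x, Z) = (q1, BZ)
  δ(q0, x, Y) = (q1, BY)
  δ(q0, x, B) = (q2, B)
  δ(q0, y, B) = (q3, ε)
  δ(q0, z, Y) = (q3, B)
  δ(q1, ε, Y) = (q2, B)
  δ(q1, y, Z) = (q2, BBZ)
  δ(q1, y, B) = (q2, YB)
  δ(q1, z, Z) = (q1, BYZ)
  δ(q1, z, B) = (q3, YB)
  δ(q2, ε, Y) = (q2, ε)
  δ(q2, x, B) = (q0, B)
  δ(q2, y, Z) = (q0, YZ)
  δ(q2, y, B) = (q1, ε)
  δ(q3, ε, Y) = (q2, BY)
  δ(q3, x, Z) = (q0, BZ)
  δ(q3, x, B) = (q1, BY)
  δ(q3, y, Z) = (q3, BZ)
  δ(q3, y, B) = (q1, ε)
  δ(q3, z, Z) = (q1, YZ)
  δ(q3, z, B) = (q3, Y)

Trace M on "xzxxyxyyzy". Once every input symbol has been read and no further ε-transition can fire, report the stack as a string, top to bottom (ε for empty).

(q0, xzxxyxyyzy, Z)
  read x, top Z: go to q1, push BZ → (q1, zxxyxyyzy, BZ)
  read z, top B: go to q3, push YB → (q3, xxyxyyzy, YBZ)
  ε-move, top Y: go to q2, push BY → (q2, xxyxyyzy, BYBZ)
  read x, top B: go to q0, push B → (q0, xyxyyzy, BYBZ)
  read x, top B: go to q2, push B → (q2, yxyyzy, BYBZ)
  read y, top B: go to q1, push ε → (q1, xyyzy, YBZ)
  ε-move, top Y: go to q2, push B → (q2, xyyzy, BBZ)
  read x, top B: go to q0, push B → (q0, yyzy, BBZ)
  read y, top B: go to q3, push ε → (q3, yzy, BZ)
  read y, top B: go to q1, push ε → (q1, zy, Z)
  read z, top Z: go to q1, push BYZ → (q1, y, BYZ)
  read y, top B: go to q2, push YB → (q2, ε, YBYZ)
  ε-move, top Y: go to q2, push ε → (q2, ε, BYZ)
All input consumed in state q2 with stack BYZ.

BYZ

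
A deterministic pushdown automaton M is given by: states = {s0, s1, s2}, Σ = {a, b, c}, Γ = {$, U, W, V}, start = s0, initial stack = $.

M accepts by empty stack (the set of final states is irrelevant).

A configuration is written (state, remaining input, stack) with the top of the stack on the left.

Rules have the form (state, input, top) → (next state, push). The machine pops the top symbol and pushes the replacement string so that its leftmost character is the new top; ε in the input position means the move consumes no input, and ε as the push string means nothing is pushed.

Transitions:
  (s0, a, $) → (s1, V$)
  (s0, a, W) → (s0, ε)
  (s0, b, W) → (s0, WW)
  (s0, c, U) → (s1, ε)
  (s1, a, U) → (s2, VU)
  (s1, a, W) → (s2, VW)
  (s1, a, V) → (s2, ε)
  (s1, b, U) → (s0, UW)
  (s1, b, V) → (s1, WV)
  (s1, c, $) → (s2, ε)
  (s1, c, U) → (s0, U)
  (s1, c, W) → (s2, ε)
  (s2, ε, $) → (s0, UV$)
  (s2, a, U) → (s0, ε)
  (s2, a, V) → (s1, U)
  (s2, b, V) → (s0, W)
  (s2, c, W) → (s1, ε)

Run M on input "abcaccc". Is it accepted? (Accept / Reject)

Accept

(s0, abcaccc, $) ⊢ (s1, bcaccc, V$) ⊢ (s1, caccc, WV$) ⊢ (s2, accc, V$) ⊢ (s1, ccc, U$) ⊢ (s0, cc, U$) ⊢ (s1, c, $) ⊢ (s2, ε, ε)
All input consumed and the stack is empty.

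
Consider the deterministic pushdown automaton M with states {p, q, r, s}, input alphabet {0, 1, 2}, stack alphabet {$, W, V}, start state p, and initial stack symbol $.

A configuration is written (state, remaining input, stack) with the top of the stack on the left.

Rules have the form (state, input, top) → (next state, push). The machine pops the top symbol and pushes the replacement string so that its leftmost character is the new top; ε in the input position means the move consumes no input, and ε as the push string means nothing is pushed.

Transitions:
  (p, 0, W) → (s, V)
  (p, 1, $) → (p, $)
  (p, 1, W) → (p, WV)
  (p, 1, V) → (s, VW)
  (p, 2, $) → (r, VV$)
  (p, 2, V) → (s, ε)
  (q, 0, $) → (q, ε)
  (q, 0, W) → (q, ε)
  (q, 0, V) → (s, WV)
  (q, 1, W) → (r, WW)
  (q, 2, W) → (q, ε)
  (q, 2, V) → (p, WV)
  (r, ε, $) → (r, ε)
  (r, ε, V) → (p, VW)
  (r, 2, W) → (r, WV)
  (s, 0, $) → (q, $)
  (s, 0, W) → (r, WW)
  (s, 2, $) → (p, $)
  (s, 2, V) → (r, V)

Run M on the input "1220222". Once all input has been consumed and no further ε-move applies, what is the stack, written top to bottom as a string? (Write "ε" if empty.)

(p, 1220222, $)
  read 1, top $: go to p, push $ → (p, 220222, $)
  read 2, top $: go to r, push VV$ → (r, 20222, VV$)
  ε-move, top V: go to p, push VW → (p, 20222, VWV$)
  read 2, top V: go to s, push ε → (s, 0222, WV$)
  read 0, top W: go to r, push WW → (r, 222, WWV$)
  read 2, top W: go to r, push WV → (r, 22, WVWV$)
  read 2, top W: go to r, push WV → (r, 2, WVVWV$)
  read 2, top W: go to r, push WV → (r, ε, WVVVWV$)
All input consumed in state r with stack WVVVWV$.

WVVVWV$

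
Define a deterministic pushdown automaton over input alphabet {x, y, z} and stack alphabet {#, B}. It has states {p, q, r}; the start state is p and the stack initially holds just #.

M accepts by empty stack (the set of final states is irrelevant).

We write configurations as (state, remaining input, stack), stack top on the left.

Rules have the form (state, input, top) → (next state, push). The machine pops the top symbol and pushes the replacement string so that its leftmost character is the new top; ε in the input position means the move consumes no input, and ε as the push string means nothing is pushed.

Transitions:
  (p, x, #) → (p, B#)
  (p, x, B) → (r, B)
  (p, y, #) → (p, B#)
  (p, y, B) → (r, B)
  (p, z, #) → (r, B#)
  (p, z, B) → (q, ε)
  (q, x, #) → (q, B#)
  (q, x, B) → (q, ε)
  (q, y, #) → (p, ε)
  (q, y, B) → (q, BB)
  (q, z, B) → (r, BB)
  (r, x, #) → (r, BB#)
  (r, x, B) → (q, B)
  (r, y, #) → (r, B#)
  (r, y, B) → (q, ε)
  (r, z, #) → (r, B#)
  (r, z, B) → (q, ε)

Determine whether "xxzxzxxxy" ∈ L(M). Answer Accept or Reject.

Accept

(p, xxzxzxxxy, #) ⊢ (p, xzxzxxxy, B#) ⊢ (r, zxzxxxy, B#) ⊢ (q, xzxxxy, #) ⊢ (q, zxxxy, B#) ⊢ (r, xxxy, BB#) ⊢ (q, xxy, BB#) ⊢ (q, xy, B#) ⊢ (q, y, #) ⊢ (p, ε, ε)
All input consumed and the stack is empty.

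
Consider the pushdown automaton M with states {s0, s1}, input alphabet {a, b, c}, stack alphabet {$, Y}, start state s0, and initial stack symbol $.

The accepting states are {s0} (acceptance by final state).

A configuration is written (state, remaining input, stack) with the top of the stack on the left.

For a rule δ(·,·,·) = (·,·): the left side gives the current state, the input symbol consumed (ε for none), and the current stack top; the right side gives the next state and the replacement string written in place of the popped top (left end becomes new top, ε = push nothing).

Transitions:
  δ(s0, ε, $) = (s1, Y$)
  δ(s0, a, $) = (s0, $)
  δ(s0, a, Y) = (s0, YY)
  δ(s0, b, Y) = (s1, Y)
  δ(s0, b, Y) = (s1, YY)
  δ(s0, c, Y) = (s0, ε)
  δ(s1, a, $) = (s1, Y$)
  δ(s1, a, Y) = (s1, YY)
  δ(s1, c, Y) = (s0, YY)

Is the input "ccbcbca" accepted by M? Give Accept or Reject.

Accept

One accepting computation: (s0, ccbcbca, $) ⊢ (s1, ccbcbca, Y$) ⊢ (s0, cbcbca, YY$) ⊢ (s0, bcbca, Y$) ⊢ (s1, cbca, Y$) ⊢ (s0, bca, YY$) ⊢ (s1, ca, YY$) ⊢ (s0, a, YYY$) ⊢ (s0, ε, YYYY$)
All input consumed and state s0 ∈ F.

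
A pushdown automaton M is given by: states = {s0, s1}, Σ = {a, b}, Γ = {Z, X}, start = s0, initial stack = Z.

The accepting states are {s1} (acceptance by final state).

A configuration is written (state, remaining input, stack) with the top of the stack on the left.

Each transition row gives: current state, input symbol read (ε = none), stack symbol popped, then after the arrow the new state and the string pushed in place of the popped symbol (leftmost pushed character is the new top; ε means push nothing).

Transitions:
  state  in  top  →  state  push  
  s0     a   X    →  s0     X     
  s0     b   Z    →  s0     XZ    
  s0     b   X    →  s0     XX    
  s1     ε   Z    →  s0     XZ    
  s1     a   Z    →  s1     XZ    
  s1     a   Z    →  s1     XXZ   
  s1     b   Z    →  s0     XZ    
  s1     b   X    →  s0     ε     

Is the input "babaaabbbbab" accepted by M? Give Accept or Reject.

Reject

No computation consumes all input and reaches a final state.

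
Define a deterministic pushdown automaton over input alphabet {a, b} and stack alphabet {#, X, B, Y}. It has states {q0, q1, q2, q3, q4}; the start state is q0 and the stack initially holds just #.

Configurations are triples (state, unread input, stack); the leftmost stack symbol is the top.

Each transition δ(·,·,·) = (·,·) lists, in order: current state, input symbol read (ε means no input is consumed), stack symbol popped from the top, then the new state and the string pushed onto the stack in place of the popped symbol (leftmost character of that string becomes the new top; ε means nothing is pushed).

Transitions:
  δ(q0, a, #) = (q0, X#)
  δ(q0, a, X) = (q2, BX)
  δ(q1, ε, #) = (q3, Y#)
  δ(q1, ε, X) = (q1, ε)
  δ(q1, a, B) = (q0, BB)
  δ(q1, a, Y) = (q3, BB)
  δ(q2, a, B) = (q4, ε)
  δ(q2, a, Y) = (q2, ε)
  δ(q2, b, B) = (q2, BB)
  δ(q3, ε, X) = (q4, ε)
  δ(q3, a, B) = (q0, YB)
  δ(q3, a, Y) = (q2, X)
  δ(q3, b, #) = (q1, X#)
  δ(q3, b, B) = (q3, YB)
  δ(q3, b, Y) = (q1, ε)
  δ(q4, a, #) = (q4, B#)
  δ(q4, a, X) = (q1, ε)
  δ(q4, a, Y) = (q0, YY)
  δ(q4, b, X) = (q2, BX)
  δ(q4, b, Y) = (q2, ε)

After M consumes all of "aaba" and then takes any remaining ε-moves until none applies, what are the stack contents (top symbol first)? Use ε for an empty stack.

(q0, aaba, #)
  read a, top #: go to q0, push X# → (q0, aba, X#)
  read a, top X: go to q2, push BX → (q2, ba, BX#)
  read b, top B: go to q2, push BB → (q2, a, BBX#)
  read a, top B: go to q4, push ε → (q4, ε, BX#)
All input consumed in state q4 with stack BX#.

BX#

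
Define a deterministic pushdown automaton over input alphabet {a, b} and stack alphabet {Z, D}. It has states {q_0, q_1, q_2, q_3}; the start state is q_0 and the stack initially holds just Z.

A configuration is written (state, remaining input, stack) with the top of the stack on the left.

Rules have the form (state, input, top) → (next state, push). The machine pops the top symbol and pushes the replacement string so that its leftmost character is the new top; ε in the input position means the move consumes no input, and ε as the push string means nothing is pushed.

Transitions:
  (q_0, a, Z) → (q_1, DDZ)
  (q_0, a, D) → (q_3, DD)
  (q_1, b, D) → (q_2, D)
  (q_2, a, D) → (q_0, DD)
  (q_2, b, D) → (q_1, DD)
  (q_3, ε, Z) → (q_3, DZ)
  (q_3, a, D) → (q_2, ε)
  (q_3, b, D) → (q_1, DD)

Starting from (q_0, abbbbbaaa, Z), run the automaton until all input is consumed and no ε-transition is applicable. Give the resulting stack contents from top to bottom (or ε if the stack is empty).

DDDDDZ

(q_0, abbbbbaaa, Z) ⊢ (q_1, bbbbbaaa, DDZ) ⊢ (q_2, bbbbaaa, DDZ) ⊢ (q_1, bbbaaa, DDDZ) ⊢ (q_2, bbaaa, DDDZ) ⊢ (q_1, baaa, DDDDZ) ⊢ (q_2, aaa, DDDDZ) ⊢ (q_0, aa, DDDDDZ) ⊢ (q_3, a, DDDDDDZ) ⊢ (q_2, ε, DDDDDZ)
All input consumed in state q_2 with stack DDDDDZ.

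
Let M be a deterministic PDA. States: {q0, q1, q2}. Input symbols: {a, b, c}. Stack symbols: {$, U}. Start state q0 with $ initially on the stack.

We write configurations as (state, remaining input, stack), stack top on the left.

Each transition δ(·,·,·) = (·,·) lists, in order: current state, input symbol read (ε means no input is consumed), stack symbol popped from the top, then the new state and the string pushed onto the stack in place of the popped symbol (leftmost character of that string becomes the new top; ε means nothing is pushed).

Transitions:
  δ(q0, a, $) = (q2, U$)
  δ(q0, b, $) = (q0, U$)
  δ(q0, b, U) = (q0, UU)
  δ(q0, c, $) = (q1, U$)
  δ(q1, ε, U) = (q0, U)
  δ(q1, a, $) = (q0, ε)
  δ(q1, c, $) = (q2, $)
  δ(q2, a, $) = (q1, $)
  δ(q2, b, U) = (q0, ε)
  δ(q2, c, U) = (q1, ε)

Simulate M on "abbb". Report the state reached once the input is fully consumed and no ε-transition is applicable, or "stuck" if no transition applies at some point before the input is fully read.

(q0, abbb, $)
  read a, top $: go to q2, push U$ → (q2, bbb, U$)
  read b, top U: go to q0, push ε → (q0, bb, $)
  read b, top $: go to q0, push U$ → (q0, b, U$)
  read b, top U: go to q0, push UU → (q0, ε, UU$)
All input consumed; M is in state q0.

q0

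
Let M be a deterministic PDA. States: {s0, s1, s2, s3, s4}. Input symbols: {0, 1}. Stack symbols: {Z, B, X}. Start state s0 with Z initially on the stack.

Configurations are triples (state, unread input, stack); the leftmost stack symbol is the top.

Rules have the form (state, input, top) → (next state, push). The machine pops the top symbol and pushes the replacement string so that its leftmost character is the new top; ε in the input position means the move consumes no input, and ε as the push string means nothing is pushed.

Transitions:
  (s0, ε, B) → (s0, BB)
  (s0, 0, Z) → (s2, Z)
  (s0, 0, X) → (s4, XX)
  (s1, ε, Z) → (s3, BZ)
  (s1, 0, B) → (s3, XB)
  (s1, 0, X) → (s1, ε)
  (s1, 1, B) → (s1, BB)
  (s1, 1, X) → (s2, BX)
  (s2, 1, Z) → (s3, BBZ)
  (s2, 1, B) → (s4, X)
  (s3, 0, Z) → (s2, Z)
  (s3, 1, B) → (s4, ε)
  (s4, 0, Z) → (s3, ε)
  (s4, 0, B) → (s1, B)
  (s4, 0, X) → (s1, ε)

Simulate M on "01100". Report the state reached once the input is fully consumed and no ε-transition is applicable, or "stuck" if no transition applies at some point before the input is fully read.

(s0, 01100, Z)
  read 0, top Z: go to s2, push Z → (s2, 1100, Z)
  read 1, top Z: go to s3, push BBZ → (s3, 100, BBZ)
  read 1, top B: go to s4, push ε → (s4, 00, BZ)
  read 0, top B: go to s1, push B → (s1, 0, BZ)
  read 0, top B: go to s3, push XB → (s3, ε, XBZ)
All input consumed; M is in state s3.

s3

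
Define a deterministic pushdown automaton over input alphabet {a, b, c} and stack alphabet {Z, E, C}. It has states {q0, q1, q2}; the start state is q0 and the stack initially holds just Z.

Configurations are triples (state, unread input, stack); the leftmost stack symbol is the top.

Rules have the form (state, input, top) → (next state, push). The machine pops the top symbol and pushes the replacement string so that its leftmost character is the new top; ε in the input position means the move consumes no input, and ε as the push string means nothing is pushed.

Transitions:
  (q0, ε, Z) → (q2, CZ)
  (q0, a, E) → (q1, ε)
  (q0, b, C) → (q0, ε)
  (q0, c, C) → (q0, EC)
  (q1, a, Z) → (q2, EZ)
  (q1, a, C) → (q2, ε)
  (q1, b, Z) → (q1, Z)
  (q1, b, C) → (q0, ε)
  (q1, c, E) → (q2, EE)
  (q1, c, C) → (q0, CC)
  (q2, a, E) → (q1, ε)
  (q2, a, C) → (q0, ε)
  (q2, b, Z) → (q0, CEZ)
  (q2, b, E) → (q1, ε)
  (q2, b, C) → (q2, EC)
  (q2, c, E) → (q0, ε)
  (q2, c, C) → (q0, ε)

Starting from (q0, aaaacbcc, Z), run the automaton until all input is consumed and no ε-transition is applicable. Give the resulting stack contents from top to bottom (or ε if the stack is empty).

ECZ

(q0, aaaacbcc, Z) ⊢ (q2, aaaacbcc, CZ) ⊢ (q0, aaacbcc, Z) ⊢ (q2, aaacbcc, CZ) ⊢ (q0, aacbcc, Z) ⊢ (q2, aacbcc, CZ) ⊢ (q0, acbcc, Z) ⊢ (q2, acbcc, CZ) ⊢ (q0, cbcc, Z) ⊢ (q2, cbcc, CZ) ⊢ (q0, bcc, Z) ⊢ (q2, bcc, CZ) ⊢ (q2, cc, ECZ) ⊢ (q0, c, CZ) ⊢ (q0, ε, ECZ)
All input consumed in state q0 with stack ECZ.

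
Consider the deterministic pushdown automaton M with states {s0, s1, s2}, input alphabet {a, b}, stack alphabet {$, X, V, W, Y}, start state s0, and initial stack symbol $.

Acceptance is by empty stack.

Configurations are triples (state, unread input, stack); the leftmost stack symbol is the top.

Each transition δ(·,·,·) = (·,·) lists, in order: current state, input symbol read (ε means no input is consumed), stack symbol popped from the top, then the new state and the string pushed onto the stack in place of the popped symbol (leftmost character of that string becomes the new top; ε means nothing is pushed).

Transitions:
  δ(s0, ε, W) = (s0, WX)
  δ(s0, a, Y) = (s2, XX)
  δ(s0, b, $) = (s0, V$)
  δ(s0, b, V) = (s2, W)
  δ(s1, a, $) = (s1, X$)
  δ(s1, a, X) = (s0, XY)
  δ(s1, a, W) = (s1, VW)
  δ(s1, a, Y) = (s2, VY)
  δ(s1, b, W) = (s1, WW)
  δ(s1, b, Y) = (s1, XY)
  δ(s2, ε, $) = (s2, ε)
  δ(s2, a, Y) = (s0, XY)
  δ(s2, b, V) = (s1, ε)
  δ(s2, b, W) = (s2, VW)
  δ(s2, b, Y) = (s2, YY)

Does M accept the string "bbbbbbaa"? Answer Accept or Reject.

(s0, bbbbbbaa, $) ⊢ (s0, bbbbbaa, V$) ⊢ (s2, bbbbaa, W$) ⊢ (s2, bbbaa, VW$) ⊢ (s1, bbaa, W$) ⊢ (s1, baa, WW$) ⊢ (s1, aa, WWW$) ⊢ (s1, a, VWWW$)
No transition applies at (s1, a, VWWW$); input not fully consumed.

Reject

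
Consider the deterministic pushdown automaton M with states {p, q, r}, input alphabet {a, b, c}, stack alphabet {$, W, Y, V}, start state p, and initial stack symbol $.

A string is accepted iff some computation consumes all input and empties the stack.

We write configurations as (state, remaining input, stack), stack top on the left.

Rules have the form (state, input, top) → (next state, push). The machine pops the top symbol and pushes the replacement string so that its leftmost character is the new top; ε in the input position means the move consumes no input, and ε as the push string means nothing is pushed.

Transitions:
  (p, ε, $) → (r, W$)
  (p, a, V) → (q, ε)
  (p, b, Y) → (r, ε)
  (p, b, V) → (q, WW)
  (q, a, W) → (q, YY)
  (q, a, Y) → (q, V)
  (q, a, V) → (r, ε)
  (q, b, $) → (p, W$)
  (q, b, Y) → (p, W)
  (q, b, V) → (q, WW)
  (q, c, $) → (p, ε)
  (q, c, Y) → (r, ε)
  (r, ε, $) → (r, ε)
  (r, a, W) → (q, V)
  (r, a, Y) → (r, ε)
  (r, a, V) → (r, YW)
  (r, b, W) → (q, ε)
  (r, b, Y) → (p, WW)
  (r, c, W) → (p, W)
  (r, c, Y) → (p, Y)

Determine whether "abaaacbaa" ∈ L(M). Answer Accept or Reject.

Accept

(p, abaaacbaa, $)
  ε-move, top $: go to r, push W$ → (r, abaaacbaa, W$)
  read a, top W: go to q, push V → (q, baaacbaa, V$)
  read b, top V: go to q, push WW → (q, aaacbaa, WW$)
  read a, top W: go to q, push YY → (q, aacbaa, YYW$)
  read a, top Y: go to q, push V → (q, acbaa, VYW$)
  read a, top V: go to r, push ε → (r, cbaa, YW$)
  read c, top Y: go to p, push Y → (p, baa, YW$)
  read b, top Y: go to r, push ε → (r, aa, W$)
  read a, top W: go to q, push V → (q, a, V$)
  read a, top V: go to r, push ε → (r, ε, $)
  ε-move, top $: go to r, push ε → (r, ε, ε)
All input consumed and the stack is empty.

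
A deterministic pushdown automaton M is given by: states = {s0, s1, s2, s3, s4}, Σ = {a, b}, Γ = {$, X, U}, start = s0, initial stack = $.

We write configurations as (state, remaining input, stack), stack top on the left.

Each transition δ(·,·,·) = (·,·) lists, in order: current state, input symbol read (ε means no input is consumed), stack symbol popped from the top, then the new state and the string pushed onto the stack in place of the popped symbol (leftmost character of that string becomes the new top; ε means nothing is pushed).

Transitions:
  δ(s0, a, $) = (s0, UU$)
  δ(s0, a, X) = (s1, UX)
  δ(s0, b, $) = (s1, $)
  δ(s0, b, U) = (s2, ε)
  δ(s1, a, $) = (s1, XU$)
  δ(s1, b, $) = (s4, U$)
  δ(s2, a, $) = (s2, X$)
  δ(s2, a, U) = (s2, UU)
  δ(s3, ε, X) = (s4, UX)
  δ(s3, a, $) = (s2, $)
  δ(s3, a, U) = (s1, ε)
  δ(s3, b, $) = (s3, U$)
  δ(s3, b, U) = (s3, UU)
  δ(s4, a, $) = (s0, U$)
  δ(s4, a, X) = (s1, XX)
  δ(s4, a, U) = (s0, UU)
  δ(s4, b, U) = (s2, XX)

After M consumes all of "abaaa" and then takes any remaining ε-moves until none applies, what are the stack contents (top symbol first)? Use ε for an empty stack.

UUUU$

(s0, abaaa, $)
  read a, top $: go to s0, push UU$ → (s0, baaa, UU$)
  read b, top U: go to s2, push ε → (s2, aaa, U$)
  read a, top U: go to s2, push UU → (s2, aa, UU$)
  read a, top U: go to s2, push UU → (s2, a, UUU$)
  read a, top U: go to s2, push UU → (s2, ε, UUUU$)
All input consumed in state s2 with stack UUUU$.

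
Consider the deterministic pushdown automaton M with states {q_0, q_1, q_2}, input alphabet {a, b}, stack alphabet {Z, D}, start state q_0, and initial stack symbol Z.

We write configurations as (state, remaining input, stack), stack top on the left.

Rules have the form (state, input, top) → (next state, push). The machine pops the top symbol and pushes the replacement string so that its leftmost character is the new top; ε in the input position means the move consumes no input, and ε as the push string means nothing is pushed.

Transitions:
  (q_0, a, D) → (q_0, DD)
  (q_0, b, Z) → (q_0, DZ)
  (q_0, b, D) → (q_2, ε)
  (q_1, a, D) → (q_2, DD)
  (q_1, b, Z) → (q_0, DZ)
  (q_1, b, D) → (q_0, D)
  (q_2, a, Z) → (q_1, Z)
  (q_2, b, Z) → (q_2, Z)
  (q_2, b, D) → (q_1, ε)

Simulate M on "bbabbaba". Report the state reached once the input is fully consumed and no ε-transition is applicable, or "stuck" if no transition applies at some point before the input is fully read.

q_0

(q_0, bbabbaba, Z) ⊢ (q_0, babbaba, DZ) ⊢ (q_2, abbaba, Z) ⊢ (q_1, bbaba, Z) ⊢ (q_0, baba, DZ) ⊢ (q_2, aba, Z) ⊢ (q_1, ba, Z) ⊢ (q_0, a, DZ) ⊢ (q_0, ε, DDZ)
All input consumed; M is in state q_0.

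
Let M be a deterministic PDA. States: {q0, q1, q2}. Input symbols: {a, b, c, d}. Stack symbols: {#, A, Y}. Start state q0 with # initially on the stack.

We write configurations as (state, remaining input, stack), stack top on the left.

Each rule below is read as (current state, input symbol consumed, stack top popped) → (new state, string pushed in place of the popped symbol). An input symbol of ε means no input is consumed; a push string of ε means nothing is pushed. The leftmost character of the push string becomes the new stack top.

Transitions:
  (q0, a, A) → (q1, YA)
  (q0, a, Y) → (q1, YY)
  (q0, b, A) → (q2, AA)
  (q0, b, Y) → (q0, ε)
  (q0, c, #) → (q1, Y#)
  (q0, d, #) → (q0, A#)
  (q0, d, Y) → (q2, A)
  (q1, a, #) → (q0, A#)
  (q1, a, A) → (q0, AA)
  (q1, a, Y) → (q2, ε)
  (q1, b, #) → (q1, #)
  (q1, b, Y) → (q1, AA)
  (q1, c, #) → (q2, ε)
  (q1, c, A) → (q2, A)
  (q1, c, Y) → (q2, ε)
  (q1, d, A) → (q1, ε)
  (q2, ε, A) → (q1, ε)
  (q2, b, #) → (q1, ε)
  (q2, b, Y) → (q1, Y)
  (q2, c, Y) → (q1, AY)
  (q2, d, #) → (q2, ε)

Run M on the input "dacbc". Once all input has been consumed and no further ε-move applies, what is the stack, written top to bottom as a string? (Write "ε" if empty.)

(q0, dacbc, #)
  read d, top #: go to q0, push A# → (q0, acbc, A#)
  read a, top A: go to q1, push YA → (q1, cbc, YA#)
  read c, top Y: go to q2, push ε → (q2, bc, A#)
  ε-move, top A: go to q1, push ε → (q1, bc, #)
  read b, top #: go to q1, push # → (q1, c, #)
  read c, top #: go to q2, push ε → (q2, ε, ε)
All input consumed in state q2 with stack ε.

ε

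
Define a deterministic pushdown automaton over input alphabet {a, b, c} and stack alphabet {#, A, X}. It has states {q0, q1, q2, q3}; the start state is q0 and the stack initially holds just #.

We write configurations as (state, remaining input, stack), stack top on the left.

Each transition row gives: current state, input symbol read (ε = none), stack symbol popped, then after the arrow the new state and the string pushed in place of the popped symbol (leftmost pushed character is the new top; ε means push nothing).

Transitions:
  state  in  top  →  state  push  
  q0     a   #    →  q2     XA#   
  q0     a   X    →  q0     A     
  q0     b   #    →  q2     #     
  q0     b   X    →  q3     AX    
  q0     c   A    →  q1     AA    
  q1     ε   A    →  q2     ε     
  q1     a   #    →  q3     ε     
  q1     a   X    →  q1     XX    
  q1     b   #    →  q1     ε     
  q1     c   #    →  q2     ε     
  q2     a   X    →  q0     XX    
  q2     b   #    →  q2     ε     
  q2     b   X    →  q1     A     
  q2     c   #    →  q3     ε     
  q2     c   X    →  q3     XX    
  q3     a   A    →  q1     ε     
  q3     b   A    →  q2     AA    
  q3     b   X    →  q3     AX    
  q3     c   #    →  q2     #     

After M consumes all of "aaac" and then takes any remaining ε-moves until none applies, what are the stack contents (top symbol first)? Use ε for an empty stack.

(q0, aaac, #)
  read a, top #: go to q2, push XA# → (q2, aac, XA#)
  read a, top X: go to q0, push XX → (q0, ac, XXA#)
  read a, top X: go to q0, push A → (q0, c, AXA#)
  read c, top A: go to q1, push AA → (q1, ε, AAXA#)
  ε-move, top A: go to q2, push ε → (q2, ε, AXA#)
All input consumed in state q2 with stack AXA#.

AXA#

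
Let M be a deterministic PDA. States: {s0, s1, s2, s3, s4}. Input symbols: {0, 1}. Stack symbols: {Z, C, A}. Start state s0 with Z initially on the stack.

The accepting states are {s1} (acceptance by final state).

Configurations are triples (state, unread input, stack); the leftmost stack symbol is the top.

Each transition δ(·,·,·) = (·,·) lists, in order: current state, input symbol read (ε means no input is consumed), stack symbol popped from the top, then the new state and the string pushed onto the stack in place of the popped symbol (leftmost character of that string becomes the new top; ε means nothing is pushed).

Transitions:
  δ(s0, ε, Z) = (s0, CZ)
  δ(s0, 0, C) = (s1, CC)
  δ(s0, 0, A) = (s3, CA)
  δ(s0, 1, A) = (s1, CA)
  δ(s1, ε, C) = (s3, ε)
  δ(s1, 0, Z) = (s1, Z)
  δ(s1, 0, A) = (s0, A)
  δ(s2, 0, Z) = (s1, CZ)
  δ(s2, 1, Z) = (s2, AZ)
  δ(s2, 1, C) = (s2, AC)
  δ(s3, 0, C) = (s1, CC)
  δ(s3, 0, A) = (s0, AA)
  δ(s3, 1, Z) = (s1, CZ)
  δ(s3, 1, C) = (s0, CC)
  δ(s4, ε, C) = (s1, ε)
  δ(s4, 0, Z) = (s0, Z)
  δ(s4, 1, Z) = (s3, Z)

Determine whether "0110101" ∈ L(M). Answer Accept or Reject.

Reject

(s0, 0110101, Z)
  ε-move, top Z: go to s0, push CZ → (s0, 0110101, CZ)
  read 0, top C: go to s1, push CC → (s1, 110101, CCZ)
  ε-move, top C: go to s3, push ε → (s3, 110101, CZ)
  read 1, top C: go to s0, push CC → (s0, 10101, CCZ)
No transition applies at (s0, 10101, CCZ); input not fully consumed.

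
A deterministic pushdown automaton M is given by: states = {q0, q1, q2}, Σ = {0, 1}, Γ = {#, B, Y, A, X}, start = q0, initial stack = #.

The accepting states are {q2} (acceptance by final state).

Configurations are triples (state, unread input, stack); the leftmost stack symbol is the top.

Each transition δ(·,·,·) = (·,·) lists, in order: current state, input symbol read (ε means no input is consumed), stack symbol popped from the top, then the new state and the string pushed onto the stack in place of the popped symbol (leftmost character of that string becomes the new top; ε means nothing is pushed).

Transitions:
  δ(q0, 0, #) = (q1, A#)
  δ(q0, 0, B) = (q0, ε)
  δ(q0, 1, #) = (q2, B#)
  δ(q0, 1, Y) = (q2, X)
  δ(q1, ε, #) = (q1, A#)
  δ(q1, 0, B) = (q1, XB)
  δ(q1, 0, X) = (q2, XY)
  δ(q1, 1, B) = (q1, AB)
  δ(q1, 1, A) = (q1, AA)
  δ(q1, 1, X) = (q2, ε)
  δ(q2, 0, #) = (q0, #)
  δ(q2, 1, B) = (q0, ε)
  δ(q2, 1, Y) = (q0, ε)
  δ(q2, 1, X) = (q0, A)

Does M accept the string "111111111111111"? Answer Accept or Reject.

Accept

(q0, 111111111111111, #)
  read 1, top #: go to q2, push B# → (q2, 11111111111111, B#)
  read 1, top B: go to q0, push ε → (q0, 1111111111111, #)
  read 1, top #: go to q2, push B# → (q2, 111111111111, B#)
  read 1, top B: go to q0, push ε → (q0, 11111111111, #)
  read 1, top #: go to q2, push B# → (q2, 1111111111, B#)
  read 1, top B: go to q0, push ε → (q0, 111111111, #)
  read 1, top #: go to q2, push B# → (q2, 11111111, B#)
  read 1, top B: go to q0, push ε → (q0, 1111111, #)
  read 1, top #: go to q2, push B# → (q2, 111111, B#)
  read 1, top B: go to q0, push ε → (q0, 11111, #)
  read 1, top #: go to q2, push B# → (q2, 1111, B#)
  read 1, top B: go to q0, push ε → (q0, 111, #)
  read 1, top #: go to q2, push B# → (q2, 11, B#)
  read 1, top B: go to q0, push ε → (q0, 1, #)
  read 1, top #: go to q2, push B# → (q2, ε, B#)
All input consumed; state q2 ∈ F.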